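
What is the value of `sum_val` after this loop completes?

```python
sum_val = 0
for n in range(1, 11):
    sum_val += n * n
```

Let's trace through this code step by step.

Initialize: sum_val = 0
Entering loop: for n in range(1, 11):
After iteration 1: n = 1, sum_val = 1
After iteration 2: n = 2, sum_val = 5
After iteration 3: n = 3, sum_val = 14
After iteration 4: n = 4, sum_val = 30
After iteration 5: n = 5, sum_val = 55
After iteration 6: n = 6, sum_val = 91
After iteration 7: n = 7, sum_val = 140
After iteration 8: n = 8, sum_val = 204
After iteration 9: n = 9, sum_val = 285
After iteration 10: n = 10, sum_val = 385
Loop ends.

Final answer: 385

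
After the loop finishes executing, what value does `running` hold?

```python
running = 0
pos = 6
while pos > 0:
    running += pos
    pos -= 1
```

Let's trace through this code step by step.

Initialize: running = 0
Initialize: pos = 6
Entering loop: while pos > 0:
After iteration 1: running = 6, pos = 5
After iteration 2: running = 11, pos = 4
After iteration 3: running = 15, pos = 3
After iteration 4: running = 18, pos = 2
After iteration 5: running = 20, pos = 1
After iteration 6: running = 21, pos = 0
Loop ends.

Final answer: 21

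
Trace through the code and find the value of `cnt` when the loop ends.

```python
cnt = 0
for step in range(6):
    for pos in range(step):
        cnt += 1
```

Let's trace through this code step by step.

Initialize: cnt = 0
Entering loop: for step in range(6):
After iteration 1: step = 0, cnt = 0
After iteration 2: step = 1, cnt = 1, pos = 0
After iteration 3: step = 2, cnt = 3, pos = 1
After iteration 4: step = 3, cnt = 6, pos = 2
After iteration 5: step = 4, cnt = 10, pos = 3
After iteration 6: step = 5, cnt = 15, pos = 4
Loop ends.

Final answer: 15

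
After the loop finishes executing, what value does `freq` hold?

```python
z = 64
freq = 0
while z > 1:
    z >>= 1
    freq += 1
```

Let's trace through this code step by step.

Initialize: z = 64
Initialize: freq = 0
Entering loop: while z > 1:
After iteration 1: z = 32, freq = 1
After iteration 2: z = 16, freq = 2
After iteration 3: z = 8, freq = 3
After iteration 4: z = 4, freq = 4
After iteration 5: z = 2, freq = 5
After iteration 6: z = 1, freq = 6
Loop ends.

Final answer: 6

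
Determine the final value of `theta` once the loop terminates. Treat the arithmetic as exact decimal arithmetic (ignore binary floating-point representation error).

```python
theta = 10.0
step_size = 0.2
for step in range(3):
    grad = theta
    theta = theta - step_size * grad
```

Let's trace through this code step by step.

Initialize: theta = 10.0
Initialize: step_size = 0.2
Entering loop: for step in range(3):
After iteration 1: step = 0, theta = 8.0, grad = 10.0
After iteration 2: step = 1, theta = 6.4, grad = 8.0
After iteration 3: step = 2, theta = 5.12, grad = 6.4
Loop ends.

Final answer: 5.12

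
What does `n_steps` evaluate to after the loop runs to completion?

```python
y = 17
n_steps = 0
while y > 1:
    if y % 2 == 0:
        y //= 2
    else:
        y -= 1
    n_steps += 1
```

Let's trace through this code step by step.

Initialize: y = 17
Initialize: n_steps = 0
Entering loop: while y > 1:
After iteration 1: y = 16, n_steps = 1
After iteration 2: y = 8, n_steps = 2
After iteration 3: y = 4, n_steps = 3
After iteration 4: y = 2, n_steps = 4
After iteration 5: y = 1, n_steps = 5
Loop ends.

Final answer: 5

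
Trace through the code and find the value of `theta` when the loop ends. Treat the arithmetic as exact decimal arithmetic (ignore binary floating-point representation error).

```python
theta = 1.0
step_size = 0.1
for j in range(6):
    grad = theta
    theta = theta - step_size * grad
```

Let's trace through this code step by step.

Initialize: theta = 1.0
Initialize: step_size = 0.1
Entering loop: for j in range(6):
After iteration 1: j = 0, theta = 0.9, grad = 1.0
After iteration 2: j = 1, theta = 0.81, grad = 0.9
After iteration 3: j = 2, theta = 0.729, grad = 0.81
After iteration 4: j = 3, theta = 0.6561, grad = 0.729
After iteration 5: j = 4, theta = 0.59049, grad = 0.6561
After iteration 6: j = 5, theta = 0.531441, grad = 0.59049
Loop ends.

Final answer: 0.531441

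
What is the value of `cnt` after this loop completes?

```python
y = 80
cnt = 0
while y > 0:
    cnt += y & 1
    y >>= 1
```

Let's trace through this code step by step.

Initialize: y = 80
Initialize: cnt = 0
Entering loop: while y > 0:
After iteration 1: y = 40, cnt = 0
After iteration 2: y = 20, cnt = 0
After iteration 3: y = 10, cnt = 0
After iteration 4: y = 5, cnt = 0
After iteration 5: y = 2, cnt = 1
After iteration 6: y = 1, cnt = 1
After iteration 7: y = 0, cnt = 2
Loop ends.

Final answer: 2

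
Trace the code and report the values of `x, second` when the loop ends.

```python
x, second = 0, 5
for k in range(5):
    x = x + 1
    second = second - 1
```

Let's trace through this code step by step.

Initialize: x = 0
Initialize: second = 5
Entering loop: for k in range(5):
After iteration 1: k = 0, x = 1, second = 4
After iteration 2: k = 1, x = 2, second = 3
After iteration 3: k = 2, x = 3, second = 2
After iteration 4: k = 3, x = 4, second = 1
After iteration 5: k = 4, x = 5, second = 0
Loop ends.

Final answer: 5, 0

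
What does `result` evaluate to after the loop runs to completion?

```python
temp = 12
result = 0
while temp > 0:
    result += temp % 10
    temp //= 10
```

Let's trace through this code step by step.

Initialize: temp = 12
Initialize: result = 0
Entering loop: while temp > 0:
After iteration 1: temp = 1, result = 2
After iteration 2: temp = 0, result = 3
Loop ends.

Final answer: 3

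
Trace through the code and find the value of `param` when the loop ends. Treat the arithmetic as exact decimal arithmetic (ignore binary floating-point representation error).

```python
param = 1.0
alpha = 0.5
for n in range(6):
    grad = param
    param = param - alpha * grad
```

Let's trace through this code step by step.

Initialize: param = 1.0
Initialize: alpha = 0.5
Entering loop: for n in range(6):
After iteration 1: n = 0, param = 0.5, grad = 1.0
After iteration 2: n = 1, param = 0.25, grad = 0.5
After iteration 3: n = 2, param = 0.125, grad = 0.25
After iteration 4: n = 3, param = 0.0625, grad = 0.125
After iteration 5: n = 4, param = 0.03125, grad = 0.0625
After iteration 6: n = 5, param = 0.015625, grad = 0.03125
Loop ends.

Final answer: 0.015625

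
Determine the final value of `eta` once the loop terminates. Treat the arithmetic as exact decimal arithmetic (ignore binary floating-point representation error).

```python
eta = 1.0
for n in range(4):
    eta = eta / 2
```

Let's trace through this code step by step.

Initialize: eta = 1.0
Entering loop: for n in range(4):
After iteration 1: n = 0, eta = 0.5
After iteration 2: n = 1, eta = 0.25
After iteration 3: n = 2, eta = 0.125
After iteration 4: n = 3, eta = 0.0625
Loop ends.

Final answer: 0.0625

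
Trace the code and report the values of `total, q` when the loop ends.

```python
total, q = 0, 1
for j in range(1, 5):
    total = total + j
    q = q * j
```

Let's trace through this code step by step.

Initialize: total = 0
Initialize: q = 1
Entering loop: for j in range(1, 5):
After iteration 1: j = 1, total = 1, q = 1
After iteration 2: j = 2, total = 3, q = 2
After iteration 3: j = 3, total = 6, q = 6
After iteration 4: j = 4, total = 10, q = 24
Loop ends.

Final answer: 10, 24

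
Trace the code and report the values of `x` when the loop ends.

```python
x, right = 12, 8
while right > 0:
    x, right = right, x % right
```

Let's trace through this code step by step.

Initialize: x = 12
Initialize: right = 8
Entering loop: while right > 0:
After iteration 1: x = 8, right = 4
After iteration 2: x = 4, right = 0
Loop ends.

Final answer: 4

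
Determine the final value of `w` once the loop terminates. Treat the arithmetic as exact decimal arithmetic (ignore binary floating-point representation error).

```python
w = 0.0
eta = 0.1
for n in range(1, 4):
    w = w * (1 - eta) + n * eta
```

Let's trace through this code step by step.

Initialize: w = 0.0
Initialize: eta = 0.1
Entering loop: for n in range(1, 4):
After iteration 1: n = 1, w = 0.1
After iteration 2: n = 2, w = 0.29
After iteration 3: n = 3, w = 0.561
Loop ends.

Final answer: 0.561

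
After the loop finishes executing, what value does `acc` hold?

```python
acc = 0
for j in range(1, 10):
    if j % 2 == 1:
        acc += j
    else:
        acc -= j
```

Let's trace through this code step by step.

Initialize: acc = 0
Entering loop: for j in range(1, 10):
After iteration 1: j = 1, acc = 1
After iteration 2: j = 2, acc = -1
After iteration 3: j = 3, acc = 2
After iteration 4: j = 4, acc = -2
After iteration 5: j = 5, acc = 3
After iteration 6: j = 6, acc = -3
After iteration 7: j = 7, acc = 4
After iteration 8: j = 8, acc = -4
After iteration 9: j = 9, acc = 5
Loop ends.

Final answer: 5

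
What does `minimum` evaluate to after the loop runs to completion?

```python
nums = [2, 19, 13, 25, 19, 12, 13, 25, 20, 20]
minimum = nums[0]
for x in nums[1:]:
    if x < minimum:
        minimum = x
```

Let's trace through this code step by step.

Initialize: nums = [2, 19, 13, 25, 19, 12, 13, 25, 20, 20]
Initialize: minimum = 2
Entering loop: for x in nums[1:]:
After iteration 1: x = 19, minimum = 2
After iteration 2: x = 13, minimum = 2
After iteration 3: x = 25, minimum = 2
After iteration 4: x = 19, minimum = 2
After iteration 5: x = 12, minimum = 2
After iteration 6: x = 13, minimum = 2
After iteration 7: x = 25, minimum = 2
After iteration 8: x = 20, minimum = 2
After iteration 9: x = 20, minimum = 2
Loop ends.

Final answer: 2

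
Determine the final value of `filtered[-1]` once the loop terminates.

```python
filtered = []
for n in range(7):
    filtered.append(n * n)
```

Let's trace through this code step by step.

Initialize: filtered = []
Entering loop: for n in range(7):
After iteration 1: n = 0, filtered = [0]
After iteration 2: n = 1, filtered = [0, 1]
After iteration 3: n = 2, filtered = [0, 1, 4]
After iteration 4: n = 3, filtered = [0, 1, 4, 9]
After iteration 5: n = 4, filtered = [0, 1, 4, 9, 16]
After iteration 6: n = 5, filtered = [0, 1, 4, 9, 16, 25]
After iteration 7: n = 6, filtered = [0, 1, 4, 9, 16, 25, 36]
Loop ends.
filtered[-1] = 36

Final answer: 36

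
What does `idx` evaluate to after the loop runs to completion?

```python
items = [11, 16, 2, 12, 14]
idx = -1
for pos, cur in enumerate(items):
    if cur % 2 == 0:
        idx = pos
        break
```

Let's trace through this code step by step.

Initialize: items = [11, 16, 2, 12, 14]
Initialize: idx = -1
Entering loop: for pos, cur in enumerate(items):
After iteration 1: pos = 0, cur = 11, idx = -1
After iteration 2: pos = 1, cur = 16, idx = 1
Loop ends.

Final answer: 1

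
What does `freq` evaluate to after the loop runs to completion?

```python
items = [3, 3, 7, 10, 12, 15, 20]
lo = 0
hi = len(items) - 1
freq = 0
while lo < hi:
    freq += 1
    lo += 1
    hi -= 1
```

Let's trace through this code step by step.

Initialize: items = [3, 3, 7, 10, 12, 15, 20]
Initialize: lo = 0
Initialize: hi = 6
Initialize: freq = 0
Entering loop: while lo < hi:
After iteration 1: lo = 1, hi = 5, freq = 1
After iteration 2: lo = 2, hi = 4, freq = 2
After iteration 3: lo = 3, hi = 3, freq = 3
Loop ends.

Final answer: 3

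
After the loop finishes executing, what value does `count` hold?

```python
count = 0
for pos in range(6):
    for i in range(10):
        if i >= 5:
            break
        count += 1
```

Let's trace through this code step by step.

Initialize: count = 0
Entering loop: for pos in range(6):
After iteration 1: pos = 0, count = 5
After iteration 2: pos = 1, count = 10
After iteration 3: pos = 2, count = 15
After iteration 4: pos = 3, count = 20
After iteration 5: pos = 4, count = 25
After iteration 6: pos = 5, count = 30
Loop ends.

Final answer: 30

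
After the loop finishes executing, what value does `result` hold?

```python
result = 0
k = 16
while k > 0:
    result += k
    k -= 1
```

Let's trace through this code step by step.

Initialize: result = 0
Initialize: k = 16
Entering loop: while k > 0:
After iteration 1: result = 16, k = 15
After iteration 2: result = 31, k = 14
After iteration 3: result = 45, k = 13
After iteration 4: result = 58, k = 12
After iteration 5: result = 70, k = 11
After iteration 6: result = 81, k = 10
After iteration 7: result = 91, k = 9
After iteration 8: result = 100, k = 8
After iteration 9: result = 108, k = 7
After iteration 10: result = 115, k = 6
After iteration 11: result = 121, k = 5
After iteration 12: result = 126, k = 4
After iteration 13: result = 130, k = 3
After iteration 14: result = 133, k = 2
After iteration 15: result = 135, k = 1
After iteration 16: result = 136, k = 0
Loop ends.

Final answer: 136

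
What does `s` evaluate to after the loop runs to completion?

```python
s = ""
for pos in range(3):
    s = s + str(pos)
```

Let's trace through this code step by step.

Initialize: s = ''
Entering loop: for pos in range(3):
After iteration 1: pos = 0, s = '0'
After iteration 2: pos = 1, s = '01'
After iteration 3: pos = 2, s = '012'
Loop ends.

Final answer: '012'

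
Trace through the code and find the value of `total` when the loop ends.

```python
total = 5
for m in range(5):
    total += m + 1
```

Let's trace through this code step by step.

Initialize: total = 5
Entering loop: for m in range(5):
After iteration 1: m = 0, total = 6
After iteration 2: m = 1, total = 8
After iteration 3: m = 2, total = 11
After iteration 4: m = 3, total = 15
After iteration 5: m = 4, total = 20
Loop ends.

Final answer: 20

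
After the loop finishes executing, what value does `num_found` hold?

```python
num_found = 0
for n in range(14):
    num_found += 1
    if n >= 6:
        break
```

Let's trace through this code step by step.

Initialize: num_found = 0
Entering loop: for n in range(14):
After iteration 1: n = 0, num_found = 1
After iteration 2: n = 1, num_found = 2
After iteration 3: n = 2, num_found = 3
After iteration 4: n = 3, num_found = 4
After iteration 5: n = 4, num_found = 5
After iteration 6: n = 5, num_found = 6
After iteration 7: n = 6, num_found = 7
Loop ends.

Final answer: 7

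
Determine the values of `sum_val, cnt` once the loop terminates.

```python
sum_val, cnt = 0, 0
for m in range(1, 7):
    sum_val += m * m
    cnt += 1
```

Let's trace through this code step by step.

Initialize: sum_val = 0
Initialize: cnt = 0
Entering loop: for m in range(1, 7):
After iteration 1: m = 1, sum_val = 1, cnt = 1
After iteration 2: m = 2, sum_val = 5, cnt = 2
After iteration 3: m = 3, sum_val = 14, cnt = 3
After iteration 4: m = 4, sum_val = 30, cnt = 4
After iteration 5: m = 5, sum_val = 55, cnt = 5
After iteration 6: m = 6, sum_val = 91, cnt = 6
Loop ends.

Final answer: 91, 6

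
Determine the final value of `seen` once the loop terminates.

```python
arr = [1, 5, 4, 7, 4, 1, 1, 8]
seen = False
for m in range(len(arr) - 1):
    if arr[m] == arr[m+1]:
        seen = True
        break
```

Let's trace through this code step by step.

Initialize: arr = [1, 5, 4, 7, 4, 1, 1, 8]
Initialize: seen = False
Entering loop: for m in range(len(arr) - 1):
After iteration 1: m = 0, seen = False
After iteration 2: m = 1, seen = False
After iteration 3: m = 2, seen = False
After iteration 4: m = 3, seen = False
After iteration 5: m = 4, seen = False
After iteration 6: m = 5, seen = True
Loop ends.

Final answer: True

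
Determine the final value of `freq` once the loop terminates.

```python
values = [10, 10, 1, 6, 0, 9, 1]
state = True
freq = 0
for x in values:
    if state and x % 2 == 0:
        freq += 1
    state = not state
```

Let's trace through this code step by step.

Initialize: values = [10, 10, 1, 6, 0, 9, 1]
Initialize: state = True
Initialize: freq = 0
Entering loop: for x in values:
After iteration 1: x = 10, state = False, freq = 1
After iteration 2: x = 10, state = True, freq = 1
After iteration 3: x = 1, state = False, freq = 1
After iteration 4: x = 6, state = True, freq = 1
After iteration 5: x = 0, state = False, freq = 2
After iteration 6: x = 9, state = True, freq = 2
After iteration 7: x = 1, state = False, freq = 2
Loop ends.

Final answer: 2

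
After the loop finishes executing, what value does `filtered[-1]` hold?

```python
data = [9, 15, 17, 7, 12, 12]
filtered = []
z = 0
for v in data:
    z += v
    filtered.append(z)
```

Let's trace through this code step by step.

Initialize: data = [9, 15, 17, 7, 12, 12]
Initialize: filtered = []
Initialize: z = 0
Entering loop: for v in data:
After iteration 1: v = 9, filtered = [9], z = 9
After iteration 2: v = 15, filtered = [9, 24], z = 24
After iteration 3: v = 17, filtered = [9, 24, 41], z = 41
After iteration 4: v = 7, filtered = [9, 24, 41, 48], z = 48
After iteration 5: v = 12, filtered = [9, 24, 41, 48, 60], z = 60
After iteration 6: v = 12, filtered = [9, 24, 41, 48, 60, 72], z = 72
Loop ends.
filtered[-1] = 72

Final answer: 72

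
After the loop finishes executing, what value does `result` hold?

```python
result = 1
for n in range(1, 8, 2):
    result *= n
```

Let's trace through this code step by step.

Initialize: result = 1
Entering loop: for n in range(1, 8, 2):
After iteration 1: n = 1, result = 1
After iteration 2: n = 3, result = 3
After iteration 3: n = 5, result = 15
After iteration 4: n = 7, result = 105
Loop ends.

Final answer: 105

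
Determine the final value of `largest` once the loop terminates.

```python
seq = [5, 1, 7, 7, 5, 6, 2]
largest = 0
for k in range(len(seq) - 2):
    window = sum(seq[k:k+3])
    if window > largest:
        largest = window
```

Let's trace through this code step by step.

Initialize: seq = [5, 1, 7, 7, 5, 6, 2]
Initialize: largest = 0
Entering loop: for k in range(len(seq) - 2):
After iteration 1: k = 0, largest = 13, window = 13
After iteration 2: k = 1, largest = 15, window = 15
After iteration 3: k = 2, largest = 19, window = 19
After iteration 4: k = 3, largest = 19, window = 18
After iteration 5: k = 4, largest = 19, window = 13
Loop ends.

Final answer: 19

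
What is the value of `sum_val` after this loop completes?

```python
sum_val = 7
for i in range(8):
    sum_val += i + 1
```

Let's trace through this code step by step.

Initialize: sum_val = 7
Entering loop: for i in range(8):
After iteration 1: i = 0, sum_val = 8
After iteration 2: i = 1, sum_val = 10
After iteration 3: i = 2, sum_val = 13
After iteration 4: i = 3, sum_val = 17
After iteration 5: i = 4, sum_val = 22
After iteration 6: i = 5, sum_val = 28
After iteration 7: i = 6, sum_val = 35
After iteration 8: i = 7, sum_val = 43
Loop ends.

Final answer: 43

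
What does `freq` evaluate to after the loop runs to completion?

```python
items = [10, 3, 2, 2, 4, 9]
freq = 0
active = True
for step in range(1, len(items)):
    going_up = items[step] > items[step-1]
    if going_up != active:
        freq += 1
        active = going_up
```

Let's trace through this code step by step.

Initialize: items = [10, 3, 2, 2, 4, 9]
Initialize: freq = 0
Initialize: active = True
Entering loop: for step in range(1, len(items)):
After iteration 1: step = 1, freq = 1, active = False, going_up = False
After iteration 2: step = 2, freq = 1, active = False, going_up = False
After iteration 3: step = 3, freq = 1, active = False, going_up = False
After iteration 4: step = 4, freq = 2, active = True, going_up = True
After iteration 5: step = 5, freq = 2, active = True, going_up = True
Loop ends.

Final answer: 2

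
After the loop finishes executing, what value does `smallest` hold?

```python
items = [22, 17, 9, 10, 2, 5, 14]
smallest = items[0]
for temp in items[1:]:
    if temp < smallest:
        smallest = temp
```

Let's trace through this code step by step.

Initialize: items = [22, 17, 9, 10, 2, 5, 14]
Initialize: smallest = 22
Entering loop: for temp in items[1:]:
After iteration 1: temp = 17, smallest = 17
After iteration 2: temp = 9, smallest = 9
After iteration 3: temp = 10, smallest = 9
After iteration 4: temp = 2, smallest = 2
After iteration 5: temp = 5, smallest = 2
After iteration 6: temp = 14, smallest = 2
Loop ends.

Final answer: 2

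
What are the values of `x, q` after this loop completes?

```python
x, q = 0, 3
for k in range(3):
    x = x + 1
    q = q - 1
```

Let's trace through this code step by step.

Initialize: x = 0
Initialize: q = 3
Entering loop: for k in range(3):
After iteration 1: k = 0, x = 1, q = 2
After iteration 2: k = 1, x = 2, q = 1
After iteration 3: k = 2, x = 3, q = 0
Loop ends.

Final answer: 3, 0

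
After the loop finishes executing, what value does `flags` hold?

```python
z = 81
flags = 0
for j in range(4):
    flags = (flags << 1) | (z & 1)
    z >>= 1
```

Let's trace through this code step by step.

Initialize: z = 81
Initialize: flags = 0
Entering loop: for j in range(4):
After iteration 1: j = 0, z = 40, flags = 1
After iteration 2: j = 1, z = 20, flags = 2
After iteration 3: j = 2, z = 10, flags = 4
After iteration 4: j = 3, z = 5, flags = 8
Loop ends.

Final answer: 8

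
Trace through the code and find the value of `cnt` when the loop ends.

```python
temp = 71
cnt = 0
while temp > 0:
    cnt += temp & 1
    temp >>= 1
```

Let's trace through this code step by step.

Initialize: temp = 71
Initialize: cnt = 0
Entering loop: while temp > 0:
After iteration 1: temp = 35, cnt = 1
After iteration 2: temp = 17, cnt = 2
After iteration 3: temp = 8, cnt = 3
After iteration 4: temp = 4, cnt = 3
After iteration 5: temp = 2, cnt = 3
After iteration 6: temp = 1, cnt = 3
After iteration 7: temp = 0, cnt = 4
Loop ends.

Final answer: 4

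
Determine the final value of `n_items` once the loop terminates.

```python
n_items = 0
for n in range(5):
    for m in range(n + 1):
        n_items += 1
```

Let's trace through this code step by step.

Initialize: n_items = 0
Entering loop: for n in range(5):
After iteration 1: n = 0, n_items = 1, m = 0
After iteration 2: n = 1, n_items = 3, m = 1
After iteration 3: n = 2, n_items = 6, m = 2
After iteration 4: n = 3, n_items = 10, m = 3
After iteration 5: n = 4, n_items = 15, m = 4
Loop ends.

Final answer: 15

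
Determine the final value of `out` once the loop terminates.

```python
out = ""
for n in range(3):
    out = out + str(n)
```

Let's trace through this code step by step.

Initialize: out = ''
Entering loop: for n in range(3):
After iteration 1: n = 0, out = '0'
After iteration 2: n = 1, out = '01'
After iteration 3: n = 2, out = '012'
Loop ends.

Final answer: '012'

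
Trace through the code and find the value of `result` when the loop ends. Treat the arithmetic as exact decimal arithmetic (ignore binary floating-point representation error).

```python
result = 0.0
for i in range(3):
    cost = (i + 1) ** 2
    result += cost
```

Let's trace through this code step by step.

Initialize: result = 0.0
Entering loop: for i in range(3):
After iteration 1: i = 0, result = 1.0, cost = 1
After iteration 2: i = 1, result = 5.0, cost = 4
After iteration 3: i = 2, result = 14.0, cost = 9
Loop ends.

Final answer: 14.0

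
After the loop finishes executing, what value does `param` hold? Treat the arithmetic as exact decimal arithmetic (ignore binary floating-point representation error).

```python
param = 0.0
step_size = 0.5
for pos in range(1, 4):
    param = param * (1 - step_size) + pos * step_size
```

Let's trace through this code step by step.

Initialize: param = 0.0
Initialize: step_size = 0.5
Entering loop: for pos in range(1, 4):
After iteration 1: pos = 1, param = 0.5
After iteration 2: pos = 2, param = 1.25
After iteration 3: pos = 3, param = 2.125
Loop ends.

Final answer: 2.125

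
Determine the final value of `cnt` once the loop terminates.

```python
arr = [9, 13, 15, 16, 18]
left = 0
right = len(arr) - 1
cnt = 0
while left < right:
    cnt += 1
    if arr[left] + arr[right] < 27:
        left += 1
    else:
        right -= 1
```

Let's trace through this code step by step.

Initialize: arr = [9, 13, 15, 16, 18]
Initialize: left = 0
Initialize: right = 4
Initialize: cnt = 0
Entering loop: while left < right:
After iteration 1: left = 0, right = 3, cnt = 1
After iteration 2: left = 1, right = 3, cnt = 2
After iteration 3: left = 1, right = 2, cnt = 3
After iteration 4: left = 1, right = 1, cnt = 4
Loop ends.

Final answer: 4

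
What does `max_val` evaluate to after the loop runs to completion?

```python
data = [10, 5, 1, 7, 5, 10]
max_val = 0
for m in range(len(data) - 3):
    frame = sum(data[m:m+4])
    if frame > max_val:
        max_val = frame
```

Let's trace through this code step by step.

Initialize: data = [10, 5, 1, 7, 5, 10]
Initialize: max_val = 0
Entering loop: for m in range(len(data) - 3):
After iteration 1: m = 0, max_val = 23, frame = 23
After iteration 2: m = 1, max_val = 23, frame = 18
After iteration 3: m = 2, max_val = 23, frame = 23
Loop ends.

Final answer: 23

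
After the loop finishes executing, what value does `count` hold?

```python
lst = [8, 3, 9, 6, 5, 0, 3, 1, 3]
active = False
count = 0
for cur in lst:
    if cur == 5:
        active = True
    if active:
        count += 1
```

Let's trace through this code step by step.

Initialize: lst = [8, 3, 9, 6, 5, 0, 3, 1, 3]
Initialize: active = False
Initialize: count = 0
Entering loop: for cur in lst:
After iteration 1: cur = 8, active = False, count = 0
After iteration 2: cur = 3, active = False, count = 0
After iteration 3: cur = 9, active = False, count = 0
After iteration 4: cur = 6, active = False, count = 0
After iteration 5: cur = 5, active = True, count = 1
After iteration 6: cur = 0, active = True, count = 2
After iteration 7: cur = 3, active = True, count = 3
After iteration 8: cur = 1, active = True, count = 4
After iteration 9: cur = 3, active = True, count = 5
Loop ends.

Final answer: 5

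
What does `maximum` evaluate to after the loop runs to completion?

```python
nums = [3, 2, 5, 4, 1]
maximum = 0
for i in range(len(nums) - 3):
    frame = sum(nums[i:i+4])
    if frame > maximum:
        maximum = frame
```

Let's trace through this code step by step.

Initialize: nums = [3, 2, 5, 4, 1]
Initialize: maximum = 0
Entering loop: for i in range(len(nums) - 3):
After iteration 1: i = 0, maximum = 14, frame = 14
After iteration 2: i = 1, maximum = 14, frame = 12
Loop ends.

Final answer: 14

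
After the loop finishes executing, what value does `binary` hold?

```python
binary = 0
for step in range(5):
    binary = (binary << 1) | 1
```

Let's trace through this code step by step.

Initialize: binary = 0
Entering loop: for step in range(5):
After iteration 1: step = 0, binary = 1
After iteration 2: step = 1, binary = 3
After iteration 3: step = 2, binary = 7
After iteration 4: step = 3, binary = 15
After iteration 5: step = 4, binary = 31
Loop ends.

Final answer: 31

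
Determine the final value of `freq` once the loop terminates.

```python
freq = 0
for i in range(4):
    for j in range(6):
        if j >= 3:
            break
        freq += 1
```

Let's trace through this code step by step.

Initialize: freq = 0
Entering loop: for i in range(4):
After iteration 1: i = 0, freq = 3
After iteration 2: i = 1, freq = 6
After iteration 3: i = 2, freq = 9
After iteration 4: i = 3, freq = 12
Loop ends.

Final answer: 12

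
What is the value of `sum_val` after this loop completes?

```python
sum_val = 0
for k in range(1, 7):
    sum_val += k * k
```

Let's trace through this code step by step.

Initialize: sum_val = 0
Entering loop: for k in range(1, 7):
After iteration 1: k = 1, sum_val = 1
After iteration 2: k = 2, sum_val = 5
After iteration 3: k = 3, sum_val = 14
After iteration 4: k = 4, sum_val = 30
After iteration 5: k = 5, sum_val = 55
After iteration 6: k = 6, sum_val = 91
Loop ends.

Final answer: 91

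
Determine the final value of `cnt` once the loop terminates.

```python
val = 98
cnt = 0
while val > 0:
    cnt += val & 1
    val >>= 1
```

Let's trace through this code step by step.

Initialize: val = 98
Initialize: cnt = 0
Entering loop: while val > 0:
After iteration 1: val = 49, cnt = 0
After iteration 2: val = 24, cnt = 1
After iteration 3: val = 12, cnt = 1
After iteration 4: val = 6, cnt = 1
After iteration 5: val = 3, cnt = 1
After iteration 6: val = 1, cnt = 2
After iteration 7: val = 0, cnt = 3
Loop ends.

Final answer: 3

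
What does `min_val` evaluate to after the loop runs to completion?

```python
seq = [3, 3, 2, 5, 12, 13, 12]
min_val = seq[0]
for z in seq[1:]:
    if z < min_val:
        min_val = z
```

Let's trace through this code step by step.

Initialize: seq = [3, 3, 2, 5, 12, 13, 12]
Initialize: min_val = 3
Entering loop: for z in seq[1:]:
After iteration 1: z = 3, min_val = 3
After iteration 2: z = 2, min_val = 2
After iteration 3: z = 5, min_val = 2
After iteration 4: z = 12, min_val = 2
After iteration 5: z = 13, min_val = 2
After iteration 6: z = 12, min_val = 2
Loop ends.

Final answer: 2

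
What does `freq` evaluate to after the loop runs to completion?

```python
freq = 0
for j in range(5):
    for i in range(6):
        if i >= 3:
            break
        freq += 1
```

Let's trace through this code step by step.

Initialize: freq = 0
Entering loop: for j in range(5):
After iteration 1: j = 0, freq = 3
After iteration 2: j = 1, freq = 6
After iteration 3: j = 2, freq = 9
After iteration 4: j = 3, freq = 12
After iteration 5: j = 4, freq = 15
Loop ends.

Final answer: 15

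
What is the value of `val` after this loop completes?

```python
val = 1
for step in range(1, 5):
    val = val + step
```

Let's trace through this code step by step.

Initialize: val = 1
Entering loop: for step in range(1, 5):
After iteration 1: step = 1, val = 2
After iteration 2: step = 2, val = 4
After iteration 3: step = 3, val = 7
After iteration 4: step = 4, val = 11
Loop ends.

Final answer: 11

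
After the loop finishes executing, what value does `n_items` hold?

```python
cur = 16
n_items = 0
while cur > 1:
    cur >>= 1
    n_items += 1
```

Let's trace through this code step by step.

Initialize: cur = 16
Initialize: n_items = 0
Entering loop: while cur > 1:
After iteration 1: cur = 8, n_items = 1
After iteration 2: cur = 4, n_items = 2
After iteration 3: cur = 2, n_items = 3
After iteration 4: cur = 1, n_items = 4
Loop ends.

Final answer: 4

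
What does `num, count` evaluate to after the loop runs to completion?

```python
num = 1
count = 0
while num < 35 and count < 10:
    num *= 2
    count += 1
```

Let's trace through this code step by step.

Initialize: num = 1
Initialize: count = 0
Entering loop: while num < 35 and count < 10:
After iteration 1: num = 2, count = 1
After iteration 2: num = 4, count = 2
After iteration 3: num = 8, count = 3
After iteration 4: num = 16, count = 4
After iteration 5: num = 32, count = 5
After iteration 6: num = 64, count = 6
Loop ends.

Final answer: 64, 6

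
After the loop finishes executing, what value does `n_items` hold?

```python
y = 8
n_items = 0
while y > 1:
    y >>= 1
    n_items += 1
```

Let's trace through this code step by step.

Initialize: y = 8
Initialize: n_items = 0
Entering loop: while y > 1:
After iteration 1: y = 4, n_items = 1
After iteration 2: y = 2, n_items = 2
After iteration 3: y = 1, n_items = 3
Loop ends.

Final answer: 3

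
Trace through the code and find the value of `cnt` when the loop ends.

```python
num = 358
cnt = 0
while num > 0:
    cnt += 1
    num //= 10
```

Let's trace through this code step by step.

Initialize: num = 358
Initialize: cnt = 0
Entering loop: while num > 0:
After iteration 1: num = 35, cnt = 1
After iteration 2: num = 3, cnt = 2
After iteration 3: num = 0, cnt = 3
Loop ends.

Final answer: 3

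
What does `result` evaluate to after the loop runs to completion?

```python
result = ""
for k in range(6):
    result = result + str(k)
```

Let's trace through this code step by step.

Initialize: result = ''
Entering loop: for k in range(6):
After iteration 1: k = 0, result = '0'
After iteration 2: k = 1, result = '01'
After iteration 3: k = 2, result = '012'
After iteration 4: k = 3, result = '0123'
After iteration 5: k = 4, result = '01234'
After iteration 6: k = 5, result = '012345'
Loop ends.

Final answer: '012345'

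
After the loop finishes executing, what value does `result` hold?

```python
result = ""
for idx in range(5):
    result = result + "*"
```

Let's trace through this code step by step.

Initialize: result = ''
Entering loop: for idx in range(5):
After iteration 1: idx = 0, result = '*'
After iteration 2: idx = 1, result = '**'
After iteration 3: idx = 2, result = '***'
After iteration 4: idx = 3, result = '****'
After iteration 5: idx = 4, result = '*****'
Loop ends.

Final answer: '*****'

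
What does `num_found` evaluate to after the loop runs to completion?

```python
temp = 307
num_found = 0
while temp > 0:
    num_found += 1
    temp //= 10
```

Let's trace through this code step by step.

Initialize: temp = 307
Initialize: num_found = 0
Entering loop: while temp > 0:
After iteration 1: temp = 30, num_found = 1
After iteration 2: temp = 3, num_found = 2
After iteration 3: temp = 0, num_found = 3
Loop ends.

Final answer: 3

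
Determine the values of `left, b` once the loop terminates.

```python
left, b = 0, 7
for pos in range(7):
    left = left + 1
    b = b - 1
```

Let's trace through this code step by step.

Initialize: left = 0
Initialize: b = 7
Entering loop: for pos in range(7):
After iteration 1: pos = 0, left = 1, b = 6
After iteration 2: pos = 1, left = 2, b = 5
After iteration 3: pos = 2, left = 3, b = 4
After iteration 4: pos = 3, left = 4, b = 3
After iteration 5: pos = 4, left = 5, b = 2
After iteration 6: pos = 5, left = 6, b = 1
After iteration 7: pos = 6, left = 7, b = 0
Loop ends.

Final answer: 7, 0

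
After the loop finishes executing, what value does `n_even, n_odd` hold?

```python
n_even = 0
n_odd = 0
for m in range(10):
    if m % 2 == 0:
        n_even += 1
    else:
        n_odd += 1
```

Let's trace through this code step by step.

Initialize: n_even = 0
Initialize: n_odd = 0
Entering loop: for m in range(10):
After iteration 1: m = 0, n_even = 1, n_odd = 0
After iteration 2: m = 1, n_even = 1, n_odd = 1
After iteration 3: m = 2, n_even = 2, n_odd = 1
After iteration 4: m = 3, n_even = 2, n_odd = 2
After iteration 5: m = 4, n_even = 3, n_odd = 2
After iteration 6: m = 5, n_even = 3, n_odd = 3
After iteration 7: m = 6, n_even = 4, n_odd = 3
After iteration 8: m = 7, n_even = 4, n_odd = 4
After iteration 9: m = 8, n_even = 5, n_odd = 4
After iteration 10: m = 9, n_even = 5, n_odd = 5
Loop ends.

Final answer: 5, 5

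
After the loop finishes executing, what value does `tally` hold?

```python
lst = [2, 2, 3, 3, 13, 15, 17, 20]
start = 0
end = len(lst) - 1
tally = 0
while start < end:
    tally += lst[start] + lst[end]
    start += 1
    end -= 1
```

Let's trace through this code step by step.

Initialize: lst = [2, 2, 3, 3, 13, 15, 17, 20]
Initialize: start = 0
Initialize: end = 7
Initialize: tally = 0
Entering loop: while start < end:
After iteration 1: start = 1, end = 6, tally = 22
After iteration 2: start = 2, end = 5, tally = 41
After iteration 3: start = 3, end = 4, tally = 59
After iteration 4: start = 4, end = 3, tally = 75
Loop ends.

Final answer: 75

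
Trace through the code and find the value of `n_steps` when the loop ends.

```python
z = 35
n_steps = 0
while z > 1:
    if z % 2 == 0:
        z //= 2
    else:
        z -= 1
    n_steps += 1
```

Let's trace through this code step by step.

Initialize: z = 35
Initialize: n_steps = 0
Entering loop: while z > 1:
After iteration 1: z = 34, n_steps = 1
After iteration 2: z = 17, n_steps = 2
After iteration 3: z = 16, n_steps = 3
After iteration 4: z = 8, n_steps = 4
After iteration 5: z = 4, n_steps = 5
After iteration 6: z = 2, n_steps = 6
After iteration 7: z = 1, n_steps = 7
Loop ends.

Final answer: 7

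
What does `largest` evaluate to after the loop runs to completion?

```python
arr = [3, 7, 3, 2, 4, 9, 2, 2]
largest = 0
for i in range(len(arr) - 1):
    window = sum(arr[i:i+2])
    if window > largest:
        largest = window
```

Let's trace through this code step by step.

Initialize: arr = [3, 7, 3, 2, 4, 9, 2, 2]
Initialize: largest = 0
Entering loop: for i in range(len(arr) - 1):
After iteration 1: i = 0, largest = 10, window = 10
After iteration 2: i = 1, largest = 10, window = 10
After iteration 3: i = 2, largest = 10, window = 5
After iteration 4: i = 3, largest = 10, window = 6
After iteration 5: i = 4, largest = 13, window = 13
After iteration 6: i = 5, largest = 13, window = 11
After iteration 7: i = 6, largest = 13, window = 4
Loop ends.

Final answer: 13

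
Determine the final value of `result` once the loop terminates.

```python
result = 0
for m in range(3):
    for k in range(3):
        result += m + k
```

Let's trace through this code step by step.

Initialize: result = 0
Entering loop: for m in range(3):
After iteration 1: m = 0, result = 3
After iteration 2: m = 1, result = 9
After iteration 3: m = 2, result = 18
Loop ends.

Final answer: 18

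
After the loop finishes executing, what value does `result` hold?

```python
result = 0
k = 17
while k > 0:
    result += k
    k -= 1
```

Let's trace through this code step by step.

Initialize: result = 0
Initialize: k = 17
Entering loop: while k > 0:
After iteration 1: result = 17, k = 16
After iteration 2: result = 33, k = 15
After iteration 3: result = 48, k = 14
After iteration 4: result = 62, k = 13
After iteration 5: result = 75, k = 12
After iteration 6: result = 87, k = 11
After iteration 7: result = 98, k = 10
After iteration 8: result = 108, k = 9
After iteration 9: result = 117, k = 8
After iteration 10: result = 125, k = 7
After iteration 11: result = 132, k = 6
After iteration 12: result = 138, k = 5
After iteration 13: result = 143, k = 4
After iteration 14: result = 147, k = 3
After iteration 15: result = 150, k = 2
After iteration 16: result = 152, k = 1
After iteration 17: result = 153, k = 0
Loop ends.

Final answer: 153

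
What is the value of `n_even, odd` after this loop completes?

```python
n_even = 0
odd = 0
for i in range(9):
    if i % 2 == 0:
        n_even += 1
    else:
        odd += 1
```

Let's trace through this code step by step.

Initialize: n_even = 0
Initialize: odd = 0
Entering loop: for i in range(9):
After iteration 1: i = 0, n_even = 1, odd = 0
After iteration 2: i = 1, n_even = 1, odd = 1
After iteration 3: i = 2, n_even = 2, odd = 1
After iteration 4: i = 3, n_even = 2, odd = 2
After iteration 5: i = 4, n_even = 3, odd = 2
After iteration 6: i = 5, n_even = 3, odd = 3
After iteration 7: i = 6, n_even = 4, odd = 3
After iteration 8: i = 7, n_even = 4, odd = 4
After iteration 9: i = 8, n_even = 5, odd = 4
Loop ends.

Final answer: 5, 4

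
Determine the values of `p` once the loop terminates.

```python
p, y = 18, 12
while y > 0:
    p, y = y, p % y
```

Let's trace through this code step by step.

Initialize: p = 18
Initialize: y = 12
Entering loop: while y > 0:
After iteration 1: p = 12, y = 6
After iteration 2: p = 6, y = 0
Loop ends.

Final answer: 6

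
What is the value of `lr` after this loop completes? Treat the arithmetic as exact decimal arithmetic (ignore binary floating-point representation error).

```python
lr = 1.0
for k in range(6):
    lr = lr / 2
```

Let's trace through this code step by step.

Initialize: lr = 1.0
Entering loop: for k in range(6):
After iteration 1: k = 0, lr = 0.5
After iteration 2: k = 1, lr = 0.25
After iteration 3: k = 2, lr = 0.125
After iteration 4: k = 3, lr = 0.0625
After iteration 5: k = 4, lr = 0.03125
After iteration 6: k = 5, lr = 0.015625
Loop ends.

Final answer: 0.015625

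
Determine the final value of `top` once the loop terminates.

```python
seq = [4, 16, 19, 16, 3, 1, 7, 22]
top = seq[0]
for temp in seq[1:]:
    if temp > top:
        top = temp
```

Let's trace through this code step by step.

Initialize: seq = [4, 16, 19, 16, 3, 1, 7, 22]
Initialize: top = 4
Entering loop: for temp in seq[1:]:
After iteration 1: temp = 16, top = 16
After iteration 2: temp = 19, top = 19
After iteration 3: temp = 16, top = 19
After iteration 4: temp = 3, top = 19
After iteration 5: temp = 1, top = 19
After iteration 6: temp = 7, top = 19
After iteration 7: temp = 22, top = 22
Loop ends.

Final answer: 22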